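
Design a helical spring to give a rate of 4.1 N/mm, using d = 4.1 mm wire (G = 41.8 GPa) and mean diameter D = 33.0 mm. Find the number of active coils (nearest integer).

N_a = Gd⁴/(8D³k) = (41.8×10³ × 4.1⁴)/(8 × 33.0³ × 4.1)
    = 1.18117e+07 / 1.17873e+06 = 10.02 → 10 coils

10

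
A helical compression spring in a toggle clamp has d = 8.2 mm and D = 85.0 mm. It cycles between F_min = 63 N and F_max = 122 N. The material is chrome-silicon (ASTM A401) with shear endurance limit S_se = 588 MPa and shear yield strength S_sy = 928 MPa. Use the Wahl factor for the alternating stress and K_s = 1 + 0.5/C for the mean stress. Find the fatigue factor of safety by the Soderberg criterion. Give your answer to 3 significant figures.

C = D/d = 85.0/8.2 = 10.3659; K_W = (4C−1)/(4C−4)+0.615/C = 1.1394; K_s = 1+0.5/C = 1.0482
F_a = (F_max−F_min)/2 = 29.5 N; F_m = (F_max+F_min)/2 = 92.5 N
τ_a = K_W·8F_aD/(πd³) = 1.1394 × 11.581 = 13.195 MPa
τ_m = K_s·8F_mD/(πd³) = 1.0482 × 36.313 = 38.064 MPa
Soderberg: 1/n_f = τ_a/S_se + τ_m/S_sy = 13.195/588 + 38.064/928 = 0.02244 + 0.04102 = 0.063459
n_f = 1/0.063459 = 15.76

15.8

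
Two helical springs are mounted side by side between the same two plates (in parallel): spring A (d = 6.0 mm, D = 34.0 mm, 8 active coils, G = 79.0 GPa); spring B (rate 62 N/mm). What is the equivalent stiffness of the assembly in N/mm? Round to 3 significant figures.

k_A = Gd⁴/(8D³N_a) = (79.0×10³)(6.0⁴)/(8·34.0³·8) = 40.702 N/mm
Parallel: k_eq = 40.702 + 62 = 102.7 N/mm

103 N/mm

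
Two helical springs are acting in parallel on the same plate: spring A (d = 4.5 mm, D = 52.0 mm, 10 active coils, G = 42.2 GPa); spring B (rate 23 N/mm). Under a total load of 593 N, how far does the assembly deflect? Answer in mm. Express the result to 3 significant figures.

24.2 mm

k_A = Gd⁴/(8D³N_a) = (42.2×10³)(4.5⁴)/(8·52.0³·10) = 1.5384 N/mm
Parallel: k_eq = 1.5384 + 23 = 24.538 N/mm
δ = F/k_eq = 593/24.538 = 24.166 mm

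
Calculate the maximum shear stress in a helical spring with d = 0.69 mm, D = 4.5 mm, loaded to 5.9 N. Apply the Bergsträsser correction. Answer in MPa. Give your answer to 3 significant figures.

Spring index C = D/d = 4.5/0.69 = 6.5217
K_B = (4C+2)/(4C−3) = 28.087/23.087 = 1.2166
τ₀ = 8FD/(πd³) = 8·5.9·4.5/(π·0.69³) = 212.4/1.032 = 205.81 MPa
τ_max = K·τ₀ = 1.2166 × 205.81 = 250.38 MPa

250 MPa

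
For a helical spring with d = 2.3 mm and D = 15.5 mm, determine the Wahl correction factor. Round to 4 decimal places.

1.2219

C = D/d = 15.5/2.3 = 6.7391
K_W = (4C−1)/(4C−4) + 0.615/C = 25.957/22.957 + 0.0913 = 1.2219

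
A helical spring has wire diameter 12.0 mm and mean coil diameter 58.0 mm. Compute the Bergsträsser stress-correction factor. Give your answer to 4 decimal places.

1.3061

C = D/d = 58.0/12.0 = 4.8333
K_B = (4C+2)/(4C−3) = 21.333/16.333 = 1.3061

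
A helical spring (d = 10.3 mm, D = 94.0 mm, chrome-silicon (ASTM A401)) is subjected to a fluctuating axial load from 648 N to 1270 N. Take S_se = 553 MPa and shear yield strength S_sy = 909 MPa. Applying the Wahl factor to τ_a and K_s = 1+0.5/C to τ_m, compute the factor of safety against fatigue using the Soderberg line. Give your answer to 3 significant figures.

C = D/d = 94.0/10.3 = 9.1262; K_W = (4C−1)/(4C−4)+0.615/C = 1.1597; K_s = 1+0.5/C = 1.0548
F_a = (F_max−F_min)/2 = 311 N; F_m = (F_max+F_min)/2 = 959 N
τ_a = K_W·8F_aD/(πd³) = 1.1597 × 68.127 = 79.005 MPa
τ_m = K_s·8F_mD/(πd³) = 1.0548 × 210.08 = 221.58 MPa
Soderberg: 1/n_f = τ_a/S_se + τ_m/S_sy = 79.005/553 + 221.58/909 = 0.14287 + 0.24377 = 0.38663
n_f = 1/0.38663 = 2.586

2.59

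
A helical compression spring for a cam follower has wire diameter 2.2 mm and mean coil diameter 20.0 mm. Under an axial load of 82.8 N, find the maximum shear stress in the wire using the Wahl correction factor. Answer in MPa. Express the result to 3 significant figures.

Spring index C = D/d = 20.0/2.2 = 9.0909
K_W = (4C−1)/(4C−4) + 0.615/C = 35.364/32.364 + 0.0677 = 1.1603
τ₀ = 8FD/(πd³) = 8·82.8·20.0/(π·2.2³) = 13248/33.452 = 396.03 MPa
τ_max = K·τ₀ = 1.1603 × 396.03 = 459.54 MPa

460 MPa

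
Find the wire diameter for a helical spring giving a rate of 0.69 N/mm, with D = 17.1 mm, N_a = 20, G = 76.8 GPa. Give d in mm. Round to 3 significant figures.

1.64 mm

d = (8D³N_a·k / G)^(1/4) = (8·17.1³·20·0.69 / (76.8×10³))^0.25
  = (7.1878)^0.25 = 1.6374 mm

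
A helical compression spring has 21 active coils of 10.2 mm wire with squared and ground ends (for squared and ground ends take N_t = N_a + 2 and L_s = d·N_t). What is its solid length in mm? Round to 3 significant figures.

235 mm

squared and ground ends: N_t = N_a + 2 = 21 + 2 = 23
L_s = d·N_t = 10.2 × 23 = 234.6 mm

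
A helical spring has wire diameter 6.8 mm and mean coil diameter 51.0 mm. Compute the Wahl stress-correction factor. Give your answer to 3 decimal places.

C = D/d = 51.0/6.8 = 7.5000
K_W = (4C−1)/(4C−4) + 0.615/C = 29.000/26.000 + 0.0820 = 1.1974

1.197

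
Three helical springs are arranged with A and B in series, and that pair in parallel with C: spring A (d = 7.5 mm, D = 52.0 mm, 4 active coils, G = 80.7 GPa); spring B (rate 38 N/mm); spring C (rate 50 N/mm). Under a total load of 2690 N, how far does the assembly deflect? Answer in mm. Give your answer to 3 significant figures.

k_A = Gd⁴/(8D³N_a) = (80.7×10³)(7.5⁴)/(8·52.0³·4) = 56.749 N/mm
Springs A,B series: k_AB = 1/(1/56.749+1/38) = 22.76 N/mm; parallel with C: k_eq = 22.76+50 = 72.76 N/mm
δ = F/k_eq = 2690/72.76 = 36.971 mm

37.0 mm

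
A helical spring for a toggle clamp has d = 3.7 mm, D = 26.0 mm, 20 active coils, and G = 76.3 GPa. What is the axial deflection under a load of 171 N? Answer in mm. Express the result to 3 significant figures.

k = Gd⁴/(8D³N_a) = (76.3×10³)(3.7⁴)/(8·26.0³·20) = 5.085 N/mm
δ = F/k = 171 / 5.085 = 33.628 mm

33.6 mm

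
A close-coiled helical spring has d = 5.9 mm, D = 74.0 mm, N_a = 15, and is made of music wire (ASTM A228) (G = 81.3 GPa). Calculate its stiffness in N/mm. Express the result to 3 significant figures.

2.03 N/mm

k = Gd⁴/(8D³N_a) = (81.3×10³ × 5.9⁴) / (8 × 74.0³ × 15)
  = 9.85141e+07 / 4.86269e+07 = 2.0259 N/mm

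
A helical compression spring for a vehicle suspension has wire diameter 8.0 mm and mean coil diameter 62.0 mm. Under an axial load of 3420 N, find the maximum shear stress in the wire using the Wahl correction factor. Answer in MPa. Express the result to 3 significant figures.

Spring index C = D/d = 62.0/8.0 = 7.7500
K_W = (4C−1)/(4C−4) + 0.615/C = 30.000/27.000 + 0.0794 = 1.1905
τ₀ = 8FD/(πd³) = 8·3420·62.0/(π·8.0³) = 1.69632e+06/1608.5 = 1054.6 MPa
τ_max = K·τ₀ = 1.1905 × 1054.6 = 1255.5 MPa

1260 MPa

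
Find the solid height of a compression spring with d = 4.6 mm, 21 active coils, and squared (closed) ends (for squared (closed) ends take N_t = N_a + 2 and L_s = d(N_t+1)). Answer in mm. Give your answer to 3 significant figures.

squared (closed) ends: N_t = N_a + 2 = 21 + 2 = 23
L_s = d·(N_t+1) = 4.6 × 24 = 110.4 mm

110 mm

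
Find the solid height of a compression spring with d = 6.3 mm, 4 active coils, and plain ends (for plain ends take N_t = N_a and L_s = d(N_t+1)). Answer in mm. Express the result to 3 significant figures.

31.5 mm

plain ends: N_t = N_a = 4
L_s = d·(N_t+1) = 6.3 × 5 = 31.5 mm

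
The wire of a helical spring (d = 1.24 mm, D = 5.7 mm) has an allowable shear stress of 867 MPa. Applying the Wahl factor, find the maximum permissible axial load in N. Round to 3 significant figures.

84.8 N

C = D/d = 5.7/1.24 = 4.5968
K_W = (4C−1)/(4C−4) + 0.615/C = 17.387/14.387 + 0.1338 = 1.3423
τ_max = K·8FD/(πd³) → F_max = τ_allow·πd³/(8DK)
F_max = 867·π·1.24³/(8·5.7·1.3423) = 5193.2/61.209 = 84.843 N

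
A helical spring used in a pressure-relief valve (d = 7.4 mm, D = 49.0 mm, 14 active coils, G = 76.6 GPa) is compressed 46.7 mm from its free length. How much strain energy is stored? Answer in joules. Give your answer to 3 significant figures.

k = Gd⁴/(8D³N_a) = (76.6×10³)(7.4⁴)/(8·49.0³·14) = 17.432 N/mm
U = ½kδ² = 0.5 × 17.432 × 46.7² = 19009 N·mm = 19.009 J

19.0 J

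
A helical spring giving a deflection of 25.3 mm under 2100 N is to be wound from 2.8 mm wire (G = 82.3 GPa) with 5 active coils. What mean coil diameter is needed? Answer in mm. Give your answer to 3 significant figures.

Required rate k = F/δ = 2100/25.3 = 83.004 N/mm
D = (Gd⁴/(8N_a·k))^(1/3) = (82.3×10³·2.8⁴/(8·5·83.004))^(1/3)
  = (1523.61)^(1/3) = 11.5069 mm

11.5 mm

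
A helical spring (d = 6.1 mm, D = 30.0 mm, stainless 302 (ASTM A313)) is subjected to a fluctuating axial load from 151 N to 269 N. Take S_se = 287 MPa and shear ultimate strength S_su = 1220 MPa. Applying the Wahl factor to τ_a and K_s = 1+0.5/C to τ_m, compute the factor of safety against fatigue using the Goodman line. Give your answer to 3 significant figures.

6.46

C = D/d = 30.0/6.1 = 4.9180; K_W = (4C−1)/(4C−4)+0.615/C = 1.3165; K_s = 1+0.5/C = 1.1017
F_a = (F_max−F_min)/2 = 59 N; F_m = (F_max+F_min)/2 = 210 N
τ_a = K_W·8F_aD/(πd³) = 1.3165 × 19.857 = 26.142 MPa
τ_m = K_s·8F_mD/(πd³) = 1.1017 × 70.679 = 77.865 MPa
Goodman: 1/n_f = τ_a/S_se + τ_m/S_su = 26.142/287 + 77.865/1220 = 0.09109 + 0.06382 = 0.15491
n_f = 1/0.15491 = 6.455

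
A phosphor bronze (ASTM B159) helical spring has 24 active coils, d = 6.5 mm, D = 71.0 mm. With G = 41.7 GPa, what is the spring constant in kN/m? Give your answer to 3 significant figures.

k = Gd⁴/(8D³N_a) = (41.7×10³ × 6.5⁴) / (8 × 71.0³ × 24)
  = 7.44371e+07 / 6.87189e+07 = 1.0832 N/mm

1.08 kN/m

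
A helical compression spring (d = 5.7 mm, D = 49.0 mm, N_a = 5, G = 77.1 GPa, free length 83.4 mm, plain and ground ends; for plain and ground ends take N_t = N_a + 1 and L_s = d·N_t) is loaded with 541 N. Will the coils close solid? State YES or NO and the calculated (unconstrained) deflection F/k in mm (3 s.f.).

k = Gd⁴/(8D³N_a) = (77.1×10³)(5.7⁴)/(8·49.0³·5) = 17.294 N/mm
N_t = 6; L_s = 5.7·6 = 34.2 mm; δ_solid = L₀ − L_s = 83.4 − 34.2 = 49.2 mm
δ = F/k = 541/17.294 = 31.282 mm
δ < δ_solid → spring does not go solid

NO, δ = 31.3 mm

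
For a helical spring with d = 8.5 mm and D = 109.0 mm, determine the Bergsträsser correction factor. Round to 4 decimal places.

C = D/d = 109.0/8.5 = 12.8235
K_B = (4C+2)/(4C−3) = 53.294/48.294 = 1.1035

1.1035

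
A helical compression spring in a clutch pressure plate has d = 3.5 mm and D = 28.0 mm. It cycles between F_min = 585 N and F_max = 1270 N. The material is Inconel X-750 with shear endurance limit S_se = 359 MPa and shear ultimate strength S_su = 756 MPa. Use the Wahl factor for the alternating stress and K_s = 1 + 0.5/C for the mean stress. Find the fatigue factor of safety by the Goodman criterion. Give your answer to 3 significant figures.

0.247

C = D/d = 28.0/3.5 = 8.0000; K_W = (4C−1)/(4C−4)+0.615/C = 1.1840; K_s = 1+0.5/C = 1.0625
F_a = (F_max−F_min)/2 = 342.5 N; F_m = (F_max+F_min)/2 = 927.5 N
τ_a = K_W·8F_aD/(πd³) = 1.1840 × 569.58 = 674.39 MPa
τ_m = K_s·8F_mD/(πd³) = 1.0625 × 1542.4 = 1638.8 MPa
Goodman: 1/n_f = τ_a/S_se + τ_m/S_su = 674.39/359 + 1638.8/756 = 1.87853 + 2.16778 = 4.0463
n_f = 1/4.0463 = 0.2471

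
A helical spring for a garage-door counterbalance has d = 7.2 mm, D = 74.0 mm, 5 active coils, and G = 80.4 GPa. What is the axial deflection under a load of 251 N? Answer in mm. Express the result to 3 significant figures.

18.8 mm

k = Gd⁴/(8D³N_a) = (80.4×10³)(7.2⁴)/(8·74.0³·5) = 13.33 N/mm
δ = F/k = 251 / 13.33 = 18.83 mm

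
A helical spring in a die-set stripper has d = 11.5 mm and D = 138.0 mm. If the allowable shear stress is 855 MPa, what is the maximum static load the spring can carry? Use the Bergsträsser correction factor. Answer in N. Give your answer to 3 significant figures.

3330 N

C = D/d = 138.0/11.5 = 12.0000
K_B = (4C+2)/(4C−3) = 50.000/45.000 = 1.1111
τ_max = K·8FD/(πd³) → F_max = τ_allow·πd³/(8DK)
F_max = 855·π·11.5³/(8·138.0·1.1111) = 4.0852e+06/1226.7 = 3330.3 N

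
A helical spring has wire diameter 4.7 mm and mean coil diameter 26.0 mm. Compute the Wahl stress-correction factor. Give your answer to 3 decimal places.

1.277

C = D/d = 26.0/4.7 = 5.5319
K_W = (4C−1)/(4C−4) + 0.615/C = 21.128/18.128 + 0.1112 = 1.2767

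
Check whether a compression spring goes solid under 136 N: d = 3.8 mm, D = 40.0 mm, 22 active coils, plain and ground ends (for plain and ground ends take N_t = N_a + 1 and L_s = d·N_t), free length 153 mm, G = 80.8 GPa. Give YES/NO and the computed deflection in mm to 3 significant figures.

k = Gd⁴/(8D³N_a) = (80.8×10³)(3.8⁴)/(8·40.0³·22) = 1.4957 N/mm
N_t = 23; L_s = 3.8·23 = 87.4 mm; δ_solid = L₀ − L_s = 153 − 87.4 = 65.6 mm
δ = F/k = 136/1.4957 = 90.926 mm
δ ≥ δ_solid → spring goes solid

YES, δ = 90.9 mm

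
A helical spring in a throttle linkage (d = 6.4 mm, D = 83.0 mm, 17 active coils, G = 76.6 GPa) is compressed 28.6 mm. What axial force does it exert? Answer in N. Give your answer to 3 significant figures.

k = Gd⁴/(8D³N_a) = (76.6×10³)(6.4⁴)/(8·83.0³·17) = 1.6526 N/mm
F = k·δ = 1.6526 × 28.6 = 47.265 N

47.3 N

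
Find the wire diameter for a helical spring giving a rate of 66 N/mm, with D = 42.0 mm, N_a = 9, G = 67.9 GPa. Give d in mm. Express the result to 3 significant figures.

8.49 mm

d = (8D³N_a·k / G)^(1/4) = (8·42.0³·9·66 / (67.9×10³))^0.25
  = (5185.1)^0.25 = 8.4857 mm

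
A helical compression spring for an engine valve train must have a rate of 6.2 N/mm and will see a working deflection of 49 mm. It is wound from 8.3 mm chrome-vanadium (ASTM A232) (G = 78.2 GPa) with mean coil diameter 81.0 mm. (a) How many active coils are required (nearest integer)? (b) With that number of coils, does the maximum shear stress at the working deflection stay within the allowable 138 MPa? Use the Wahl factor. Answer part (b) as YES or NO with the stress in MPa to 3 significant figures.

(a) 14 coils; (b) YES, τ_max = 127 MPa

N_a = Gd⁴/(8D³k) = (78.2×10³)(8.3⁴)/(8·81.0³·6.2) = 14.08 → N_a = 14
Actual rate k = Gd⁴/(8D³·14) = 6.2351 N/mm
Working load F = kδ = 6.2351·49 = 305.52 N
C = 81.0/8.3 = 9.7590; K_W = (4C−1)/(4C−4)+0.615/C = 1.1486
τ_max = K_W·8FD/(πd³) = 1.1486·110.21 = 126.6 MPa
τ_max ≤ 138 MPa → acceptable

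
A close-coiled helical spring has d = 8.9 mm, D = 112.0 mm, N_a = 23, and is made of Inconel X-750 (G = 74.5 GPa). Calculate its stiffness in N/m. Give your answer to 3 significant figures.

1810 N/m

k = Gd⁴/(8D³N_a) = (74.5×10³ × 8.9⁴) / (8 × 112.0³ × 23)
  = 4.6743e+08 / 2.58507e+08 = 1.8082 N/mm = 1808.2 N/m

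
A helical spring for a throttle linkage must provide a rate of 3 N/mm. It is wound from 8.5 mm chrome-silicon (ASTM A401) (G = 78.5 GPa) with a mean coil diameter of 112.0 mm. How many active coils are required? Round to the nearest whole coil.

N_a = Gd⁴/(8D³k) = (78.5×10³ × 8.5⁴)/(8 × 112.0³ × 3)
    = 4.09775e+08 / 3.37183e+07 = 12.15 → 12 coils

12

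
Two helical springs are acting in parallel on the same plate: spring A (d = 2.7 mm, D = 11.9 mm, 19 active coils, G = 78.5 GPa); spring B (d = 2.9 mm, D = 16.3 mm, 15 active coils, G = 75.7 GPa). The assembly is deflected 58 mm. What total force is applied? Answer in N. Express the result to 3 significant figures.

1540 N

k_A = Gd⁴/(8D³N_a) = (78.5×10³)(2.7⁴)/(8·11.9³·19) = 16.287 N/mm
k_B = Gd⁴/(8D³N_a) = (75.7×10³)(2.9⁴)/(8·16.3³·15) = 10.303 N/mm
Parallel: k_eq = 16.287 + 10.303 = 26.589 N/mm
F = k_eq·δ = 26.589·58 = 1542.2 N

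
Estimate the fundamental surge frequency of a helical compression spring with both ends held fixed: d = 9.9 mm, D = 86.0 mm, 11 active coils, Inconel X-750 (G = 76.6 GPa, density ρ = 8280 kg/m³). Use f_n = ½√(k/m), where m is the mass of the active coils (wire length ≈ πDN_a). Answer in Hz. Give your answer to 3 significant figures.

k = Gd⁴/(8D³N_a) = (76.6×10³)(9.9⁴)/(8·86.0³·11) = 13.146 N/mm = 13146 N/m
Wire length L = πDN_a = π·86.0·11 = 2971.9 mm
m = ρ·(πd²/4)·L = 8280 × 76.977×10⁻⁶ m² × 2.9719 m = 1.8942 kg
f_n = ½√(k/m) = 0.5·√(13146/1.8942) = 0.5·√(6940) = 41.653 Hz

41.7 Hz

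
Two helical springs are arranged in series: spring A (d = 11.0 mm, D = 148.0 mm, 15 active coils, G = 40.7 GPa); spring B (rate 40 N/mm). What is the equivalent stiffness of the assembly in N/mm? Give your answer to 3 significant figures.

1.48 N/mm

k_A = Gd⁴/(8D³N_a) = (40.7×10³)(11.0⁴)/(8·148.0³·15) = 1.5318 N/mm
Series: 1/k_eq = 1/1.5318 + 1/40 = 0.67783; k_eq = 1.4753 N/mm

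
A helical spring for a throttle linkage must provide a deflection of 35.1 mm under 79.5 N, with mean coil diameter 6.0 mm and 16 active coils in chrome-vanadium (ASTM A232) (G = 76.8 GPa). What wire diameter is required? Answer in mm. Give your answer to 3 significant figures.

Required rate k = F/δ = 79.5/35.1 = 2.265 N/mm
d = (8D³N_a·k / G)^(1/4) = (8·6.0³·16·2.265 / (76.8×10³))^0.25
  = (0.81538)^0.25 = 0.9503 mm

0.950 mm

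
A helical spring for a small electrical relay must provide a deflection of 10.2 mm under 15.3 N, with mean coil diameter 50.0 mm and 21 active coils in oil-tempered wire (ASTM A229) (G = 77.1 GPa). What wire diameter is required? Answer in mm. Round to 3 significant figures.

4.50 mm

Required rate k = F/δ = 15.3/10.2 = 1.5 N/mm
d = (8D³N_a·k / G)^(1/4) = (8·50.0³·21·1.5 / (77.1×10³))^0.25
  = (408.56)^0.25 = 4.4959 mm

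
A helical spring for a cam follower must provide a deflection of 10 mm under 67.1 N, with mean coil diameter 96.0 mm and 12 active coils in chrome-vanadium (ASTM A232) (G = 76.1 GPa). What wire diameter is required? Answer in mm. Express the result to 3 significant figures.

Required rate k = F/δ = 67.1/10 = 6.71 N/mm
d = (8D³N_a·k / G)^(1/4) = (8·96.0³·12·6.71 / (76.1×10³))^0.25
  = (7489)^0.25 = 9.3026 mm

9.30 mm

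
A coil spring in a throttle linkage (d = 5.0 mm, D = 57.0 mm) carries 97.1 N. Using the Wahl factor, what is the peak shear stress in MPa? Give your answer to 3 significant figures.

Spring index C = D/d = 57.0/5.0 = 11.4000
K_W = (4C−1)/(4C−4) + 0.615/C = 44.600/41.600 + 0.0539 = 1.1261
τ₀ = 8FD/(πd³) = 8·97.1·57.0/(π·5.0³) = 44277.6/392.7 = 112.75 MPa
τ_max = K·τ₀ = 1.1261 × 112.75 = 126.97 MPa

127 MPa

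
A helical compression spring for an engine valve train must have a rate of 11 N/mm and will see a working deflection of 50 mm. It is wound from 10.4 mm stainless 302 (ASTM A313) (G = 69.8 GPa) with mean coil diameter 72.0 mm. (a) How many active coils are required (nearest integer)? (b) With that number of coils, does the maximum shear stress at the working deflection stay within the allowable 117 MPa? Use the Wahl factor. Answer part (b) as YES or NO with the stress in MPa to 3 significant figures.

(a) 25 coils; (b) YES, τ_max = 108 MPa

N_a = Gd⁴/(8D³k) = (69.8×10³)(10.4⁴)/(8·72.0³·11) = 24.86 → N_a = 25
Actual rate k = Gd⁴/(8D³·25) = 10.939 N/mm
Working load F = kδ = 10.939·50 = 546.93 N
C = 72.0/10.4 = 6.9231; K_W = (4C−1)/(4C−4)+0.615/C = 1.2155
τ_max = K_W·8FD/(πd³) = 1.2155·89.146 = 108.35 MPa
τ_max ≤ 117 MPa → acceptable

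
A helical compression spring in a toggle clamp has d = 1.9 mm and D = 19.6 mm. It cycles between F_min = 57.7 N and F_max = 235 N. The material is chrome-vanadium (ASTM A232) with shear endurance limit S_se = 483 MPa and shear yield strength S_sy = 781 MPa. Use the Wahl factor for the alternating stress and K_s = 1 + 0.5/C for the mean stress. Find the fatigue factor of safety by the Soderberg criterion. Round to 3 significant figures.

C = D/d = 19.6/1.9 = 10.3158; K_W = (4C−1)/(4C−4)+0.615/C = 1.1401; K_s = 1+0.5/C = 1.0485
F_a = (F_max−F_min)/2 = 88.65 N; F_m = (F_max+F_min)/2 = 146.35 N
τ_a = K_W·8F_aD/(πd³) = 1.1401 × 645.08 = 735.47 MPa
τ_m = K_s·8F_mD/(πd³) = 1.0485 × 1064.9 = 1116.6 MPa
Soderberg: 1/n_f = τ_a/S_se + τ_m/S_sy = 735.47/483 + 1116.6/781 = 1.52272 + 1.42966 = 2.9524
n_f = 1/2.9524 = 0.3387

0.339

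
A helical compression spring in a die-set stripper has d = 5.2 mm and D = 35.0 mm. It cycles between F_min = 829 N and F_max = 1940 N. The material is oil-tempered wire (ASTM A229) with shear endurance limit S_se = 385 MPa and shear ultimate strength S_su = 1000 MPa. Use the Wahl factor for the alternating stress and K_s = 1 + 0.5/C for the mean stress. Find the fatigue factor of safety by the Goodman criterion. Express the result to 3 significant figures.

0.485

C = D/d = 35.0/5.2 = 6.7308; K_W = (4C−1)/(4C−4)+0.615/C = 1.2222; K_s = 1+0.5/C = 1.0743
F_a = (F_max−F_min)/2 = 555.5 N; F_m = (F_max+F_min)/2 = 1384.5 N
τ_a = K_W·8F_aD/(πd³) = 1.2222 × 352.11 = 430.37 MPa
τ_m = K_s·8F_mD/(πd³) = 1.0743 × 877.59 = 942.78 MPa
Goodman: 1/n_f = τ_a/S_se + τ_m/S_su = 430.37/385 + 942.78/1000 = 1.11784 + 0.94278 = 2.0606
n_f = 1/2.0606 = 0.4853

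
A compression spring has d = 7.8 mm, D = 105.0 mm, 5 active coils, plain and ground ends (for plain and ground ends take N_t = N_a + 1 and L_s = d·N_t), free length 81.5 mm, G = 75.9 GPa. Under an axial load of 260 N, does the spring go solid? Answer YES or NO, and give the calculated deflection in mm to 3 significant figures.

YES, δ = 42.9 mm

k = Gd⁴/(8D³N_a) = (75.9×10³)(7.8⁴)/(8·105.0³·5) = 6.0673 N/mm
N_t = 6; L_s = 7.8·6 = 46.8 mm; δ_solid = L₀ − L_s = 81.5 − 46.8 = 34.7 mm
δ = F/k = 260/6.0673 = 42.853 mm
δ ≥ δ_solid → spring goes solid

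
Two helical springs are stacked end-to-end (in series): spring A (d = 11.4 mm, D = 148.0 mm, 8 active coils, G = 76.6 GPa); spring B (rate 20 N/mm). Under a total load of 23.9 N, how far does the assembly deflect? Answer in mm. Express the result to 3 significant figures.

k_A = Gd⁴/(8D³N_a) = (76.6×10³)(11.4⁴)/(8·148.0³·8) = 6.2357 N/mm
Series: 1/k_eq = 1/6.2357 + 1/20 = 0.21037; k_eq = 4.7536 N/mm
δ = F/k_eq = 23.9/4.7536 = 5.0278 mm

5.03 mm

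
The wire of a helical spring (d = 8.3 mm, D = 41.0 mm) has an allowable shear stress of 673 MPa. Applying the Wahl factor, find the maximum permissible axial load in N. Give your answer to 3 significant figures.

C = D/d = 41.0/8.3 = 4.9398
K_W = (4C−1)/(4C−4) + 0.615/C = 18.759/15.759 + 0.1245 = 1.3149
τ_max = K·8FD/(πd³) → F_max = τ_allow·πd³/(8DK)
F_max = 673·π·8.3³/(8·41.0·1.3149) = 1.2089e+06/431.28 = 2803.1 N

2800 N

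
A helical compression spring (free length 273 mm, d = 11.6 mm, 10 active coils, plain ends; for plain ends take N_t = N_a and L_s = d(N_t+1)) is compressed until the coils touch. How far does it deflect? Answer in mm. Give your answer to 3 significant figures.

145 mm

N_t = 10; L_s = 11.6·11 = 127.6 mm
δ_solid = L₀ − L_s = 273 − 127.6 = 145.4 mm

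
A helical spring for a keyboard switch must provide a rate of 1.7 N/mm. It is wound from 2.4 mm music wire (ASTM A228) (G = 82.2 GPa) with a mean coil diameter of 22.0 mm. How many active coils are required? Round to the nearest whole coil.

19

N_a = Gd⁴/(8D³k) = (82.2×10³ × 2.4⁴)/(8 × 22.0³ × 1.7)
    = 2.7272e+06 / 144813 = 18.83 → 19 coils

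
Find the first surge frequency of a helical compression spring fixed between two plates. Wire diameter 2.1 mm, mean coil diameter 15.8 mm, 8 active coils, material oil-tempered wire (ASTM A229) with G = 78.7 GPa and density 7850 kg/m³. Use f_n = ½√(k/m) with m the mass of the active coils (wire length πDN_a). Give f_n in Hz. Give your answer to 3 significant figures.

375 Hz

k = Gd⁴/(8D³N_a) = (78.7×10³)(2.1⁴)/(8·15.8³·8) = 6.0632 N/mm = 6063.2 N/m
Wire length L = πDN_a = π·15.8·8 = 397.1 mm
m = ρ·(πd²/4)·L = 7850 × 3.4636×10⁻⁶ m² × 0.3971 m = 0.010797 kg
f_n = ½√(k/m) = 0.5·√(6063.2/0.010797) = 0.5·√(5.6157e+05) = 374.69 Hz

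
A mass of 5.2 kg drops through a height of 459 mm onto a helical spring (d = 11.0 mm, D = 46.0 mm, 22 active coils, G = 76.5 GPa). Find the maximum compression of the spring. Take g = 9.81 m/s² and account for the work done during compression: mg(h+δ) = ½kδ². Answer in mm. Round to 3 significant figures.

27.6 mm

k = Gd⁴/(8D³N_a) = (76.5×10³)(11.0⁴)/(8·46.0³·22) = 65.38 N/mm
W = mg = 5.2 × 9.81 = 51.012 N
½kδ² − Wδ − Wh = 0 → δ = (W + √(W² + 2kWh))/k
δ = (51.012 + √(2602.2 + 3.06169e+06))/65.38 = (51.012 + 1750.5)/65.38 = 27.555 mm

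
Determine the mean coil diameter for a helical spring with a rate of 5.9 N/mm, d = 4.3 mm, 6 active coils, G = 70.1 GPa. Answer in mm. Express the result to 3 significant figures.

43.9 mm

D = (Gd⁴/(8N_a·k))^(1/3) = (70.1×10³·4.3⁴/(8·6·5.9))^(1/3)
  = (84625)^(1/3) = 43.9035 mm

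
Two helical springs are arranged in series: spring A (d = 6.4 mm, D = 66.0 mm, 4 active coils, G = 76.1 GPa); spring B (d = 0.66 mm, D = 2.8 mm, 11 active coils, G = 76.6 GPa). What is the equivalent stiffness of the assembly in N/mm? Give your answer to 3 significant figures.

k_A = Gd⁴/(8D³N_a) = (76.1×10³)(6.4⁴)/(8·66.0³·4) = 13.878 N/mm
k_B = Gd⁴/(8D³N_a) = (76.6×10³)(0.66⁴)/(8·2.8³·11) = 7.524 N/mm
Series: 1/k_eq = 1/13.878 + 1/7.524 = 0.20497; k_eq = 4.8789 N/mm

4.88 N/mm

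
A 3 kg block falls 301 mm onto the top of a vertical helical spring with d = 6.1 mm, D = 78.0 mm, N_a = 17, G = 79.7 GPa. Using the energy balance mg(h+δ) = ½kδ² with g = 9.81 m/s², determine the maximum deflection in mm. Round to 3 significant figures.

k = Gd⁴/(8D³N_a) = (79.7×10³)(6.1⁴)/(8·78.0³·17) = 1.7098 N/mm
W = mg = 3 × 9.81 = 29.43 N
½kδ² − Wδ − Wh = 0 → δ = (W + √(W² + 2kWh))/k
δ = (29.43 + √(866.12 + 30293))/1.7098 = (29.43 + 176.52)/1.7098 = 120.45 mm

120 mm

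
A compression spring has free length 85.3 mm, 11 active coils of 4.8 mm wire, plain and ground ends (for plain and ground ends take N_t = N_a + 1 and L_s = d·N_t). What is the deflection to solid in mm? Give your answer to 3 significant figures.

N_t = 12; L_s = 4.8·12 = 57.6 mm
δ_solid = L₀ − L_s = 85.3 − 57.6 = 27.7 mm

27.7 mm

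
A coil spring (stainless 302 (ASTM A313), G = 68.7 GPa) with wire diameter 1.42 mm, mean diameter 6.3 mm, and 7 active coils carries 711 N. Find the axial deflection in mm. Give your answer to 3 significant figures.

k = Gd⁴/(8D³N_a) = (68.7×10³)(1.42⁴)/(8·6.3³·7) = 19.948 N/mm
δ = F/k = 711 / 19.948 = 35.643 mm

35.6 mm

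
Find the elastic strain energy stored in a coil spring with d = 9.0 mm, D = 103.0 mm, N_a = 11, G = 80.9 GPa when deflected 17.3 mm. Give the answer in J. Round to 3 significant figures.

k = Gd⁴/(8D³N_a) = (80.9×10³)(9.0⁴)/(8·103.0³·11) = 5.5198 N/mm
U = ½kδ² = 0.5 × 5.5198 × 17.3² = 826.01 N·mm = 0.82601 J

0.826 J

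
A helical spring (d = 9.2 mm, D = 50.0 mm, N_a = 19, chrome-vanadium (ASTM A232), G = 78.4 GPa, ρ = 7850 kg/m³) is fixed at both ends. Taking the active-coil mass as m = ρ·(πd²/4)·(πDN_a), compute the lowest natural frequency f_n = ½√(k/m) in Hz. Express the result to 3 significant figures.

68.9 Hz

k = Gd⁴/(8D³N_a) = (78.4×10³)(9.2⁴)/(8·50.0³·19) = 29.561 N/mm = 29561 N/m
Wire length L = πDN_a = π·50.0·19 = 2984.5 mm
m = ρ·(πd²/4)·L = 7850 × 66.476×10⁻⁶ m² × 2.9845 m = 1.5574 kg
f_n = ½√(k/m) = 0.5·√(29561/1.5574) = 0.5·√(18980) = 68.885 Hz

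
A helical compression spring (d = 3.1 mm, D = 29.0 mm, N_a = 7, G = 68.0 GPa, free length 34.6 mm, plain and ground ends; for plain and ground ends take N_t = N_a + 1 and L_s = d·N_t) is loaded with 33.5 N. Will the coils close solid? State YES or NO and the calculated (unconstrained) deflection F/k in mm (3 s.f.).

k = Gd⁴/(8D³N_a) = (68.0×10³)(3.1⁴)/(8·29.0³·7) = 4.598 N/mm
N_t = 8; L_s = 3.1·8 = 24.8 mm; δ_solid = L₀ − L_s = 34.6 − 24.8 = 9.8 mm
δ = F/k = 33.5/4.598 = 7.2857 mm
δ < δ_solid → spring does not go solid

NO, δ = 7.29 mm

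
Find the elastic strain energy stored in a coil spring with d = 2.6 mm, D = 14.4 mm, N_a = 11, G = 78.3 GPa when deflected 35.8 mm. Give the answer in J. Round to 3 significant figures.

8.73 J

k = Gd⁴/(8D³N_a) = (78.3×10³)(2.6⁴)/(8·14.4³·11) = 13.617 N/mm
U = ½kδ² = 0.5 × 13.617 × 35.8² = 8726.1 N·mm = 8.7261 J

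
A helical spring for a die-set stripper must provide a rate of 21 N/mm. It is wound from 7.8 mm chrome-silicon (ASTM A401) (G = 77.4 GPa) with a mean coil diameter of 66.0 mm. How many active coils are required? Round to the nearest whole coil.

6

N_a = Gd⁴/(8D³k) = (77.4×10³ × 7.8⁴)/(8 × 66.0³ × 21)
    = 2.86497e+08 / 4.82993e+07 = 5.932 → 6 coils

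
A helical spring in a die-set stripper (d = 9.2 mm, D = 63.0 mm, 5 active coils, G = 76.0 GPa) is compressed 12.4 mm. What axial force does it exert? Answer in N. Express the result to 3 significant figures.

675 N

k = Gd⁴/(8D³N_a) = (76.0×10³)(9.2⁴)/(8·63.0³·5) = 54.436 N/mm
F = k·δ = 54.436 × 12.4 = 675 N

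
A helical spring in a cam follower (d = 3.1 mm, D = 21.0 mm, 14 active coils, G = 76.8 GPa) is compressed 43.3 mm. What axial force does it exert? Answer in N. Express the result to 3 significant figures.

296 N

k = Gd⁴/(8D³N_a) = (76.8×10³)(3.1⁴)/(8·21.0³·14) = 6.838 N/mm
F = k·δ = 6.838 × 43.3 = 296.09 N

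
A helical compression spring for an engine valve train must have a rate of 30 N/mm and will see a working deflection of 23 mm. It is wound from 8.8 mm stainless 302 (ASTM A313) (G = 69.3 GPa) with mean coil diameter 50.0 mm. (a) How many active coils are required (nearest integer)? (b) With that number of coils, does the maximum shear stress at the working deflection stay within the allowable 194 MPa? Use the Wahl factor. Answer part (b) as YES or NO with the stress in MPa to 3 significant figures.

(a) 14 coils; (b) YES, τ_max = 162 MPa

N_a = Gd⁴/(8D³k) = (69.3×10³)(8.8⁴)/(8·50.0³·30) = 13.85 → N_a = 14
Actual rate k = Gd⁴/(8D³·14) = 29.685 N/mm
Working load F = kδ = 29.685·23 = 682.75 N
C = 50.0/8.8 = 5.6818; K_W = (4C−1)/(4C−4)+0.615/C = 1.2684
τ_max = K_W·8FD/(πd³) = 1.2684·127.56 = 161.81 MPa
τ_max ≤ 194 MPa → acceptable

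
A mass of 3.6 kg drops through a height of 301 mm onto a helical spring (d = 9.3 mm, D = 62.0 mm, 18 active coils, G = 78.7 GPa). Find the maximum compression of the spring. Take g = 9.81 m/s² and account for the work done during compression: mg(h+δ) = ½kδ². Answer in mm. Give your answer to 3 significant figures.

k = Gd⁴/(8D³N_a) = (78.7×10³)(9.3⁴)/(8·62.0³·18) = 17.154 N/mm
W = mg = 3.6 × 9.81 = 35.316 N
½kδ² − Wδ − Wh = 0 → δ = (W + √(W² + 2kWh))/k
δ = (35.316 + √(1247.2 + 364701))/17.154 = (35.316 + 604.94)/17.154 = 37.323 mm

37.3 mm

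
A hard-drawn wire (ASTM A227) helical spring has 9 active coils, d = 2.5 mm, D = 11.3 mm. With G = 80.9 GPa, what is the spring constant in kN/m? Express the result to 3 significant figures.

k = Gd⁴/(8D³N_a) = (80.9×10³ × 2.5⁴) / (8 × 11.3³ × 9)
  = 3.16016e+06 / 103889 = 30.419 N/mm

30.4 kN/m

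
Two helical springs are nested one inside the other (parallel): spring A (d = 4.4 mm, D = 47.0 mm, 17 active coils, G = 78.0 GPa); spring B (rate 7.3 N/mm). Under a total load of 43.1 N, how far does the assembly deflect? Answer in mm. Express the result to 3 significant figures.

k_A = Gd⁴/(8D³N_a) = (78.0×10³)(4.4⁴)/(8·47.0³·17) = 2.0705 N/mm
Parallel: k_eq = 2.0705 + 7.3 = 9.3705 N/mm
δ = F/k_eq = 43.1/9.3705 = 4.5995 mm

4.60 mm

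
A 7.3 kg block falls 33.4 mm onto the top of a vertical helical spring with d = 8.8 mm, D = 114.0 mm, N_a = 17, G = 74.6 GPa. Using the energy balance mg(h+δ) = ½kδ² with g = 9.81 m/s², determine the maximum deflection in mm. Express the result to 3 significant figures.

88.8 mm

k = Gd⁴/(8D³N_a) = (74.6×10³)(8.8⁴)/(8·114.0³·17) = 2.2203 N/mm
W = mg = 7.3 × 9.81 = 71.613 N
½kδ² − Wδ − Wh = 0 → δ = (W + √(W² + 2kWh))/k
δ = (71.613 + √(5128.4 + 10621.5))/2.2203 = (71.613 + 125.5)/2.2203 = 88.776 mm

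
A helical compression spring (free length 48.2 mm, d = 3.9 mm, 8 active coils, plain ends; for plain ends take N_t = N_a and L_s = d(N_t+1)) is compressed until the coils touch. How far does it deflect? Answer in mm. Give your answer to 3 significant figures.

N_t = 8; L_s = 3.9·9 = 35.1 mm
δ_solid = L₀ − L_s = 48.2 − 35.1 = 13.1 mm

13.1 mm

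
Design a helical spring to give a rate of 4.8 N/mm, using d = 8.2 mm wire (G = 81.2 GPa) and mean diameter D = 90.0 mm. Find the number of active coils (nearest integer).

13

N_a = Gd⁴/(8D³k) = (81.2×10³ × 8.2⁴)/(8 × 90.0³ × 4.8)
    = 3.67123e+08 / 2.79936e+07 = 13.11 → 13 coils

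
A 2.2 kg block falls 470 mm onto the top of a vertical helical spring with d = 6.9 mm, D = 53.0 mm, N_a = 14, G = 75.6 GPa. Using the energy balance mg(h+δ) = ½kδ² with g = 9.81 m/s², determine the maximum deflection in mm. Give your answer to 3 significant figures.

k = Gd⁴/(8D³N_a) = (75.6×10³)(6.9⁴)/(8·53.0³·14) = 10.277 N/mm
W = mg = 2.2 × 9.81 = 21.582 N
½kδ² − Wδ − Wh = 0 → δ = (W + √(W² + 2kWh))/k
δ = (21.582 + √(465.78 + 208493))/10.277 = (21.582 + 457.12)/10.277 = 46.579 mm

46.6 mm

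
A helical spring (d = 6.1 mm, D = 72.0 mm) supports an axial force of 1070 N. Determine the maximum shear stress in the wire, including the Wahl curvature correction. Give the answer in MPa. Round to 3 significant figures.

969 MPa

Spring index C = D/d = 72.0/6.1 = 11.8033
K_W = (4C−1)/(4C−4) + 0.615/C = 46.213/43.213 + 0.0521 = 1.1215
τ₀ = 8FD/(πd³) = 8·1070·72.0/(π·6.1³) = 616320/713.08 = 864.3 MPa
τ_max = K·τ₀ = 1.1215 × 864.3 = 969.34 MPa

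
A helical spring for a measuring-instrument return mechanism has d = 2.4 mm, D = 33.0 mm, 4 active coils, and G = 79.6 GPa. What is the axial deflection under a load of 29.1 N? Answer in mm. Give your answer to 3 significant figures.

12.7 mm

k = Gd⁴/(8D³N_a) = (79.6×10³)(2.4⁴)/(8·33.0³·4) = 2.2965 N/mm
δ = F/k = 29.1 / 2.2965 = 12.671 mm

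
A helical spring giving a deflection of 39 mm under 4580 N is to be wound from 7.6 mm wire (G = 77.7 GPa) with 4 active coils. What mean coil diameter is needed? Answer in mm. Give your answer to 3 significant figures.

41.0 mm

Required rate k = F/δ = 4580/39 = 117.44 N/mm
D = (Gd⁴/(8N_a·k))^(1/3) = (77.7×10³·7.6⁴/(8·4·117.44))^(1/3)
  = (68980.2)^(1/3) = 41.0117 mm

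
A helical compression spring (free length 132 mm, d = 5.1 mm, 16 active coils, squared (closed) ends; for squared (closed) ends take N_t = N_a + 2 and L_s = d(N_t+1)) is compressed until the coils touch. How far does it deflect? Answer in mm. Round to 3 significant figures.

35.1 mm

N_t = 18; L_s = 5.1·19 = 96.9 mm
δ_solid = L₀ − L_s = 132 − 96.9 = 35.1 mm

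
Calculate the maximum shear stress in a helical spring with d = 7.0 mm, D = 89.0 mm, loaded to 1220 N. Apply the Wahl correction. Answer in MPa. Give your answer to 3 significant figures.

Spring index C = D/d = 89.0/7.0 = 12.7143
K_W = (4C−1)/(4C−4) + 0.615/C = 49.857/46.857 + 0.0484 = 1.1124
τ₀ = 8FD/(πd³) = 8·1220·89.0/(π·7.0³) = 868640/1077.6 = 806.11 MPa
τ_max = K·τ₀ = 1.1124 × 806.11 = 896.72 MPa

897 MPa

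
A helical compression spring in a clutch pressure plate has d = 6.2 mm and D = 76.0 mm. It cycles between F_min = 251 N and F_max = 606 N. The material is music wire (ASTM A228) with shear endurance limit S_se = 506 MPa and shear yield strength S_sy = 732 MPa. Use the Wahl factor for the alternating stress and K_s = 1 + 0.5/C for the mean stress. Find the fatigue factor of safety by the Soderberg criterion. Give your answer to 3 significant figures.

C = D/d = 76.0/6.2 = 12.2581; K_W = (4C−1)/(4C−4)+0.615/C = 1.1168; K_s = 1+0.5/C = 1.0408
F_a = (F_max−F_min)/2 = 177.5 N; F_m = (F_max+F_min)/2 = 428.5 N
τ_a = K_W·8F_aD/(πd³) = 1.1168 × 144.14 = 160.97 MPa
τ_m = K_s·8F_mD/(πd³) = 1.0408 × 347.96 = 362.15 MPa
Soderberg: 1/n_f = τ_a/S_se + τ_m/S_sy = 160.97/506 + 362.15/732 = 0.31813 + 0.49474 = 0.81287
n_f = 1/0.81287 = 1.23

1.23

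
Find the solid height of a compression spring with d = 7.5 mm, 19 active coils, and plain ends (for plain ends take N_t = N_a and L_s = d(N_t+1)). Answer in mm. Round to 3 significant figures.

plain ends: N_t = N_a = 19
L_s = d·(N_t+1) = 7.5 × 20 = 150 mm

150 mm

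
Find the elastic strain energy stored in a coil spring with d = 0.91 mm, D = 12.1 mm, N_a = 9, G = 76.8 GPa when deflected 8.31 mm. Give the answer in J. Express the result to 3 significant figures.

0.0143 J

k = Gd⁴/(8D³N_a) = (76.8×10³)(0.91⁴)/(8·12.1³·9) = 0.41289 N/mm
U = ½kδ² = 0.5 × 0.41289 × 8.31² = 14.256 N·mm = 0.014256 J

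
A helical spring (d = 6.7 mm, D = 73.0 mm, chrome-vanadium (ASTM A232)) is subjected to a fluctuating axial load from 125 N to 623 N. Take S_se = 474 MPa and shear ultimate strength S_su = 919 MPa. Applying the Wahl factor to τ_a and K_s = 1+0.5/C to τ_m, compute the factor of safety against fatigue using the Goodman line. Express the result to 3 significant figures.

1.59

C = D/d = 73.0/6.7 = 10.8955; K_W = (4C−1)/(4C−4)+0.615/C = 1.1322; K_s = 1+0.5/C = 1.0459
F_a = (F_max−F_min)/2 = 249 N; F_m = (F_max+F_min)/2 = 374 N
τ_a = K_W·8F_aD/(πd³) = 1.1322 × 153.9 = 174.25 MPa
τ_m = K_s·8F_mD/(πd³) = 1.0459 × 231.16 = 241.77 MPa
Goodman: 1/n_f = τ_a/S_se + τ_m/S_su = 174.25/474 + 241.77/919 = 0.36762 + 0.26308 = 0.63069
n_f = 1/0.63069 = 1.586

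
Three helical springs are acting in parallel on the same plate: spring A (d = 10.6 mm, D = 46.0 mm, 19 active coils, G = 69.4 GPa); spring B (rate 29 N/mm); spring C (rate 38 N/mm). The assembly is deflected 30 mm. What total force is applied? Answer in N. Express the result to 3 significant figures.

3790 N

k_A = Gd⁴/(8D³N_a) = (69.4×10³)(10.6⁴)/(8·46.0³·19) = 59.22 N/mm
Parallel: k_eq = 59.22 + 29 + 38 = 126.22 N/mm
F = k_eq·δ = 126.22·30 = 3786.6 N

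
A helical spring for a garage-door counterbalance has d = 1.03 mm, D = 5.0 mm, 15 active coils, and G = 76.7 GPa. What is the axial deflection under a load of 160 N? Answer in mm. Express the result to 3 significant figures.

k = Gd⁴/(8D³N_a) = (76.7×10³)(1.03⁴)/(8·5.0³·15) = 5.7551 N/mm
δ = F/k = 160 / 5.7551 = 27.801 mm

27.8 mm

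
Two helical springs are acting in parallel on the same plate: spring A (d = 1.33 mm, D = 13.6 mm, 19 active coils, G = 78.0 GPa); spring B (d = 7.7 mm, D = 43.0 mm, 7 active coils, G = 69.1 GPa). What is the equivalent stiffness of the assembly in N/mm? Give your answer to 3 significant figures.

k_A = Gd⁴/(8D³N_a) = (78.0×10³)(1.33⁴)/(8·13.6³·19) = 0.63832 N/mm
k_B = Gd⁴/(8D³N_a) = (69.1×10³)(7.7⁴)/(8·43.0³·7) = 54.557 N/mm
Parallel: k_eq = 0.63832 + 54.557 = 55.195 N/mm

55.2 N/mm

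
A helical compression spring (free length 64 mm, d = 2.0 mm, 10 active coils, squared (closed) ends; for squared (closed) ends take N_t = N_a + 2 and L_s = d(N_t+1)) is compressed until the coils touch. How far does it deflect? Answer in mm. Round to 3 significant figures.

38.0 mm

N_t = 12; L_s = 2.0·13 = 26 mm
δ_solid = L₀ − L_s = 64 − 26 = 38 mm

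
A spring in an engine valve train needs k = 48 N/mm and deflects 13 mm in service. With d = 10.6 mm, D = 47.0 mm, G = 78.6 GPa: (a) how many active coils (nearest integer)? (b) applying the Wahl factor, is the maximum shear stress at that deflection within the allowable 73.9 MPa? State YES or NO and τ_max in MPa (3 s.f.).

N_a = Gd⁴/(8D³k) = (78.6×10³)(10.6⁴)/(8·47.0³·48) = 24.89 → N_a = 25
Actual rate k = Gd⁴/(8D³·25) = 47.788 N/mm
Working load F = kδ = 47.788·13 = 621.25 N
C = 47.0/10.6 = 4.4340; K_W = (4C−1)/(4C−4)+0.615/C = 1.3571
τ_max = K_W·8FD/(πd³) = 1.3571·62.429 = 84.723 MPa
τ_max > 73.9 MPa → exceeds allowable

(a) 25 coils; (b) NO, τ_max = 84.7 MPa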